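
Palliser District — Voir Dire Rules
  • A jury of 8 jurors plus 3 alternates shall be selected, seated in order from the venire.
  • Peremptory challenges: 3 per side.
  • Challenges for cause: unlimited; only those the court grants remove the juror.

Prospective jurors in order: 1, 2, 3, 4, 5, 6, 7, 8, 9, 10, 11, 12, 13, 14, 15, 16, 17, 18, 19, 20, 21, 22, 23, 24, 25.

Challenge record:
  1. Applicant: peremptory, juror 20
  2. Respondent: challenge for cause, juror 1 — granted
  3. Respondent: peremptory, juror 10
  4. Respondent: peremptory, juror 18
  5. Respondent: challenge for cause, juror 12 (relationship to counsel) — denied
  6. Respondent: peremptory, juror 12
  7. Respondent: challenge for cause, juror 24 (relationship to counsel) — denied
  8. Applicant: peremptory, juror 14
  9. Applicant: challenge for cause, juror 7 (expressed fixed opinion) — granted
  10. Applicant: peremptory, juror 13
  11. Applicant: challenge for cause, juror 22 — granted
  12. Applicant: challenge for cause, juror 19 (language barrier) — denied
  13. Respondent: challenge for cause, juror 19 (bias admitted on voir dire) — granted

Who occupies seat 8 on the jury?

Removed: #1, #7, #10, #12, #13, #14, #18, #19, #20, #22. (#24 stays — for-cause denied.)
Seating in order: seats 1–8 → #2, #3, #4, #5, #6, #8, #9, #11; alternates → #15, #16, #17.
So seat 8 is #11.

11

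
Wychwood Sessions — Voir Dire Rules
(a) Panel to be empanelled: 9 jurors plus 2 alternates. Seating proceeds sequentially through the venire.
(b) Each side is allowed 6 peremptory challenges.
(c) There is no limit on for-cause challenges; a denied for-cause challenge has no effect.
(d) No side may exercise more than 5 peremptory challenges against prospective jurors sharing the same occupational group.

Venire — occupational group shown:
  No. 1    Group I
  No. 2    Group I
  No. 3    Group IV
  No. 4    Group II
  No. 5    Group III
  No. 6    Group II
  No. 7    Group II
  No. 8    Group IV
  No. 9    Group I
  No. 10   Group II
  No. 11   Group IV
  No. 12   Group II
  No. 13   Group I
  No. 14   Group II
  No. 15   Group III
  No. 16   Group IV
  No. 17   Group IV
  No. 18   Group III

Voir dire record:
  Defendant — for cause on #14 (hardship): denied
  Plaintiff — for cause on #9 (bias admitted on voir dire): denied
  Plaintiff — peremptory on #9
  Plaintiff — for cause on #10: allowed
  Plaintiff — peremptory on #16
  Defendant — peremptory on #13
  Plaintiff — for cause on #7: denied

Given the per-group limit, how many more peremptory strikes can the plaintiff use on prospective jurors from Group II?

Plaintiff peremptories so far: #9, #16 — 2 of 6 used, 4 left overall.
Against Group II: none yet — per-group cap 5 leaves 5.
Binding limit: min(4, 5) = 4.

4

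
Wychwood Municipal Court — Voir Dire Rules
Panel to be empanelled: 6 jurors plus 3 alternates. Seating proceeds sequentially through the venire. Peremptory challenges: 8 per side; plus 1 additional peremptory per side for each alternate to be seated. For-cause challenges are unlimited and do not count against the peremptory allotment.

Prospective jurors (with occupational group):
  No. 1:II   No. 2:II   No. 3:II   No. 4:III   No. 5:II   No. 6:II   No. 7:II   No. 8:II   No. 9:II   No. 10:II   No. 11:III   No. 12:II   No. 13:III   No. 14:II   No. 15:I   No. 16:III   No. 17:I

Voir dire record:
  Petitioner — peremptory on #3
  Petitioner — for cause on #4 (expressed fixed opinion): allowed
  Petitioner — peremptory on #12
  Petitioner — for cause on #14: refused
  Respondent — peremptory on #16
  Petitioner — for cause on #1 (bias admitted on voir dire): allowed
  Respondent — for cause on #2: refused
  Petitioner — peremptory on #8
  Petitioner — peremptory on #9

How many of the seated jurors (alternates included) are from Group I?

1

Removed: #1, #3, #4, #8, #9, #12, #16.
Seated (9 incl. alternates): #2, #5, #6, #7, #10, #11, #13, #14, #15.
Of those, in Group I: #15 → 1.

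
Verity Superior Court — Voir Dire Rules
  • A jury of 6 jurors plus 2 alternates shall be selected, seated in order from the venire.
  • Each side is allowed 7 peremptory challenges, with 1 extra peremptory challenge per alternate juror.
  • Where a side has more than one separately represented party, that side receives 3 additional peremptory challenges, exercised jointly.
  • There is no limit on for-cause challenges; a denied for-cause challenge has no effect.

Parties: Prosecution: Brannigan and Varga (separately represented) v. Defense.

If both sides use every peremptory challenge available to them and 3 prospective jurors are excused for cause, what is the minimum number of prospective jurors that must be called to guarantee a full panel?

Seats to fill: 6 + 2 alternates = 8.
Peremptories — Prosecution: 7 + 1×2 + 3 = 12; Defense: 7 + 1×2 = 9; total 21.
For-cause removals: 3.
Minimum venire: 8 + 21 + 3 = 32.

32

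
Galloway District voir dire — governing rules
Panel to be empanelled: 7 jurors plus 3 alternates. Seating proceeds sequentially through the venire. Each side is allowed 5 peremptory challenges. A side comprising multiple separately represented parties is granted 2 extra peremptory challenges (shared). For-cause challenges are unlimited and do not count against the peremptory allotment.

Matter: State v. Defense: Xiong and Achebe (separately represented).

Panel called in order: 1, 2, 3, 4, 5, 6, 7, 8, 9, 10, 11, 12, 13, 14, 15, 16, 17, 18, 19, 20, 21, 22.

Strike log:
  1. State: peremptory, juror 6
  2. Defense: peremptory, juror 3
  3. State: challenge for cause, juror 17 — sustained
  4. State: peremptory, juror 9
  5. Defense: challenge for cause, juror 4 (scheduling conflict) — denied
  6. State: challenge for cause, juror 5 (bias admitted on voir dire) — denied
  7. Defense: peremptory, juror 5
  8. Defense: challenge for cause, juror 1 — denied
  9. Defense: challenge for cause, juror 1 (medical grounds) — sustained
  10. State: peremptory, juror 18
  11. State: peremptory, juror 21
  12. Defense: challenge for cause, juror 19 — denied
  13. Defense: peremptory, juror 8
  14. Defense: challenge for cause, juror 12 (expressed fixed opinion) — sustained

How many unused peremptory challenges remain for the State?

State allotment: 5.
State peremptories used: #6, #9, #18, #21 — 4 (for-cause on #17, #5 don't count).
Remaining: 5 − 4 = 1.

1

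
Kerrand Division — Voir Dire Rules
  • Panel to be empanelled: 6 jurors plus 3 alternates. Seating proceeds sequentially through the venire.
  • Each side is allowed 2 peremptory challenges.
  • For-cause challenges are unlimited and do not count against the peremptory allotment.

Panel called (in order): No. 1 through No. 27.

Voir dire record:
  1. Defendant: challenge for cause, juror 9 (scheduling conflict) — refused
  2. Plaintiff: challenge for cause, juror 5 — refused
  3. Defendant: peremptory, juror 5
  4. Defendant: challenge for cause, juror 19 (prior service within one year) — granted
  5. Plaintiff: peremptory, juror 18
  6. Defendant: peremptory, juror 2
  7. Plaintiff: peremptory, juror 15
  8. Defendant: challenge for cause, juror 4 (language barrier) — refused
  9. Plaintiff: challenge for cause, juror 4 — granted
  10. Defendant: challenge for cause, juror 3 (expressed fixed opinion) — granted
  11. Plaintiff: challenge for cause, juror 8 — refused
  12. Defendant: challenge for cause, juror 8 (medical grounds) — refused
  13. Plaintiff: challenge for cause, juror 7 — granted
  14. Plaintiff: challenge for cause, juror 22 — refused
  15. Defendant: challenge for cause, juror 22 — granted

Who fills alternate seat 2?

Removed: #2, #3, #4, #5, #7, #15, #18, #19, #22. (#8, #9 stay — for-cause denied.)
Seating in order: seats 1–6 → #1, #6, #8, #9, #10, #11; alternates → #12, #13, #14.
So alternate 2 is #13.

13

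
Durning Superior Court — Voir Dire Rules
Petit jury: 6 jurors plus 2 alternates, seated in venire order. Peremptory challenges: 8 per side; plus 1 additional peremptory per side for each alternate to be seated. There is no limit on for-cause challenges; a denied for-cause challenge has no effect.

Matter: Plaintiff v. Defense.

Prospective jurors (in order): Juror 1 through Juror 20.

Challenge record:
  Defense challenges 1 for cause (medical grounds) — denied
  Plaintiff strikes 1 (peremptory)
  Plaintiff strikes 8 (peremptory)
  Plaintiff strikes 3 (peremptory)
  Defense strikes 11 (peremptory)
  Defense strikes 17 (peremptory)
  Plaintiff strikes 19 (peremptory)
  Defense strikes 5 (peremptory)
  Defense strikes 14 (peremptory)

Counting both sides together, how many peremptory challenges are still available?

Plaintiff allotment: 8 base + 1 × 2 alternates = 10. Defense allotment: 8 base + 1 × 2 alternates = 10.
Plaintiff peremptories used: #1, #8, #3, #19 — 4.
Defense peremptories used: #11, #17, #5, #14 — 4 (the for-cause on #1 doesn't count).
Remaining: (10 − 4) + (10 − 4) = 12.

12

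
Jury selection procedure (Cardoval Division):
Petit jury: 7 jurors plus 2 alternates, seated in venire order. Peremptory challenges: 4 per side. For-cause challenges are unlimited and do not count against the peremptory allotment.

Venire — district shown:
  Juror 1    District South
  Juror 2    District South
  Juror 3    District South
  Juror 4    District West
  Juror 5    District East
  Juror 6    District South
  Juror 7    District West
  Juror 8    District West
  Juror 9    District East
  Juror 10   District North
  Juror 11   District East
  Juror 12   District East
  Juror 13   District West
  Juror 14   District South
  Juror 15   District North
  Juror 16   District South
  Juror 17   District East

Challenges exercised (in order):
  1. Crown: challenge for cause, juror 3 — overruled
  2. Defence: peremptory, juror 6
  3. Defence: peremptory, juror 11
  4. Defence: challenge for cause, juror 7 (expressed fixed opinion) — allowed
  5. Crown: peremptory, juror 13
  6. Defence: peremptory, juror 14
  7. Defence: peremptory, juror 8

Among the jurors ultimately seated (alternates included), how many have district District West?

Removed: #6, #7, #8, #11, #13, #14.
Seated (9 incl. alternates): #1, #2, #3, #4, #5, #9, #10, #12, #15.
Of those, in District West: #4 → 1.

1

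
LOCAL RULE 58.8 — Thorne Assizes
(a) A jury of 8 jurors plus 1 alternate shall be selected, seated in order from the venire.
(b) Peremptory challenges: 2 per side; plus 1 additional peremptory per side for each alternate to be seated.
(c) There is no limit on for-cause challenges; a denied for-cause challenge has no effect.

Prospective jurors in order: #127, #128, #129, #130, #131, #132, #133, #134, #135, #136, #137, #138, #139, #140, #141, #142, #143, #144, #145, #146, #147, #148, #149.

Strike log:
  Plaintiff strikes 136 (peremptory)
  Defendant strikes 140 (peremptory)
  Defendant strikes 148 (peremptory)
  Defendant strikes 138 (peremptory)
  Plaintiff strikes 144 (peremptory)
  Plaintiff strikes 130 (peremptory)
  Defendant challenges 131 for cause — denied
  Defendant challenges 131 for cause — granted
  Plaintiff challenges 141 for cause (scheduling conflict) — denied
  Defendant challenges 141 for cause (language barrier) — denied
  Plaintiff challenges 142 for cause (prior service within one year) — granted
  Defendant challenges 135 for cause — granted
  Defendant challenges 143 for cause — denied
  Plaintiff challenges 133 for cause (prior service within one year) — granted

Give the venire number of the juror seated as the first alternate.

143

Removed: #130, #131, #133, #135, #136, #138, #140, #142, #144, #148. (#141, #143 stay — for-cause denied.)
Seating in order: seats 1–8 → #127, #128, #129, #132, #134, #137, #139, #141; alternates → #143.
So alternate 1 is #143.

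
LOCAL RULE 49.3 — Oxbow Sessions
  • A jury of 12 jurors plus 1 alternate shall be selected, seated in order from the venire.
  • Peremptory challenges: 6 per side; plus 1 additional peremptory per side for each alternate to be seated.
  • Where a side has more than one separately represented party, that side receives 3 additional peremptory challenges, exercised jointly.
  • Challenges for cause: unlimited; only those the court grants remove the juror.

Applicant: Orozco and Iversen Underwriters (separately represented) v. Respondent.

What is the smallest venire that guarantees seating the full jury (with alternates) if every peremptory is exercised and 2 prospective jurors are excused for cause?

Seats to fill: 12 + 1 alternates = 13.
Peremptories — Applicant: 6 + 1×1 + 3 = 10; Respondent: 6 + 1×1 = 7; total 17.
For-cause removals: 2.
Minimum venire: 13 + 17 + 2 = 32.

32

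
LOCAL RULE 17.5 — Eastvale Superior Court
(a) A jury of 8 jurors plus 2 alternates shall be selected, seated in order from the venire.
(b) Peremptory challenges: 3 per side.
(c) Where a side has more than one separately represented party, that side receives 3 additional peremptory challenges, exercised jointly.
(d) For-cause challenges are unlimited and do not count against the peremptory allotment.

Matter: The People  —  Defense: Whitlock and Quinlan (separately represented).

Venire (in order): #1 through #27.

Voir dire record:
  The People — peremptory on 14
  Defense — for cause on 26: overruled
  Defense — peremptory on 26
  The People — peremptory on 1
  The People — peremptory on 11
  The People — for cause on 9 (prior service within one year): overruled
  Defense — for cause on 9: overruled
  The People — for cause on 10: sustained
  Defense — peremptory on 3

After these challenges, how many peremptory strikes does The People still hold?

0

The People allotment: 3.
The People peremptories used: #14, #1, #11 — 3 (for-cause on #9, #10 don't count).
Remaining: 3 − 3 = 0.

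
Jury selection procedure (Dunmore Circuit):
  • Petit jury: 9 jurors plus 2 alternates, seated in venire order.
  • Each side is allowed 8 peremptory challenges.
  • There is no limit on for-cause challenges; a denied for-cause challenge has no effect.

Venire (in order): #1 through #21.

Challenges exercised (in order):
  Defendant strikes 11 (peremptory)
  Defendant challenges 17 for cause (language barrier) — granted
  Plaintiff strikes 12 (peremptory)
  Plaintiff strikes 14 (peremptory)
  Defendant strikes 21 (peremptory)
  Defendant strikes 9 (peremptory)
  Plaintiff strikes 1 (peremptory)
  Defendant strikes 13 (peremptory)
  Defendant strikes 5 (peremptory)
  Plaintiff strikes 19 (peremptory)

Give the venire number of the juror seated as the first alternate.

Removed: #1, #5, #9, #11, #12, #13, #14, #17, #19, #21.
Filling seats in venire order through position 10: #2, #3, #4, #6, #7, #8, #10, #15, #16, #18.
So alternate 1 is #18.

18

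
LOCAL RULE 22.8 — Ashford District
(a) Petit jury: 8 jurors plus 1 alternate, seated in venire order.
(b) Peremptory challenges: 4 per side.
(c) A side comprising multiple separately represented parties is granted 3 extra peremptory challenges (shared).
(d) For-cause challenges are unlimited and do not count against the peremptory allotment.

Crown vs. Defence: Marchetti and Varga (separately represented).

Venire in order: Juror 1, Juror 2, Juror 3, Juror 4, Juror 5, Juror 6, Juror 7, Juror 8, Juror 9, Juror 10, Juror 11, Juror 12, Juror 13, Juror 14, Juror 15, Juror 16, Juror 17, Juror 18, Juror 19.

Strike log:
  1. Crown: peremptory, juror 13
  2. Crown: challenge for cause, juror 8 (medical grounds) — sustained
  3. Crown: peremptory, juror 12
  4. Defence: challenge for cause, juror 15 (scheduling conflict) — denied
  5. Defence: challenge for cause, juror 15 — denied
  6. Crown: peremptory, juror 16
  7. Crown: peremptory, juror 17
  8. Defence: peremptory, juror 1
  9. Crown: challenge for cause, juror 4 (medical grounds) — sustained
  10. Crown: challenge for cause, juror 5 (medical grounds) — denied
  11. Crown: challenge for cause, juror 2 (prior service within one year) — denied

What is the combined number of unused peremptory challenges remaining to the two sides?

6

Crown allotment: 4. Defence allotment: 4 base + 3 multi-party = 7.
Crown peremptories used: #13, #12, #16, #17 — 4 (for-cause on #8, #4, #5, #2 don't count).
Defence peremptories used: #1 — 1 (for-cause on #15, #15 don't count).
Remaining: (4 − 4) + (7 − 1) = 6.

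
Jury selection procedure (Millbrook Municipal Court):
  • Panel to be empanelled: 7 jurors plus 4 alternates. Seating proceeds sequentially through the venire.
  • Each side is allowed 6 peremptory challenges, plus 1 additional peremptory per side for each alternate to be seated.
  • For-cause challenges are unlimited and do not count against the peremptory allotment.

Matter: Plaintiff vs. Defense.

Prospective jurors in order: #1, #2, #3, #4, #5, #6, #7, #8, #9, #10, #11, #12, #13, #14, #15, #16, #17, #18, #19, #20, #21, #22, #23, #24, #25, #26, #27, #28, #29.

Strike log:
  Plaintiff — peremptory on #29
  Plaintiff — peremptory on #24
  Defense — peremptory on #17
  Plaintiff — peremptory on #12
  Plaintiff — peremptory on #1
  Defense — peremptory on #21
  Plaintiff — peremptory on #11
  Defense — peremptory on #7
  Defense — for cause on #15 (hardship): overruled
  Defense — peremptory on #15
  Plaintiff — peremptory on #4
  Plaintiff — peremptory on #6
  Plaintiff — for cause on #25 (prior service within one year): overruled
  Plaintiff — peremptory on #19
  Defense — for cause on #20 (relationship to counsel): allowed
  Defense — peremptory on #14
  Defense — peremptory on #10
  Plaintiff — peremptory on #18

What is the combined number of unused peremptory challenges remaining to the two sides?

5

Plaintiff allotment: 6 base + 1 × 4 alternates = 10. Defense allotment: 6 base + 1 × 4 alternates = 10.
Plaintiff peremptories used: #29, #24, #12, #1, #11, #4, #6, #19, #18 — 9 (the for-cause on #25 doesn't count).
Defense peremptories used: #17, #21, #7, #15, #14, #10 — 6 (for-cause on #15, #20 don't count).
Remaining: (10 − 9) + (10 − 6) = 5.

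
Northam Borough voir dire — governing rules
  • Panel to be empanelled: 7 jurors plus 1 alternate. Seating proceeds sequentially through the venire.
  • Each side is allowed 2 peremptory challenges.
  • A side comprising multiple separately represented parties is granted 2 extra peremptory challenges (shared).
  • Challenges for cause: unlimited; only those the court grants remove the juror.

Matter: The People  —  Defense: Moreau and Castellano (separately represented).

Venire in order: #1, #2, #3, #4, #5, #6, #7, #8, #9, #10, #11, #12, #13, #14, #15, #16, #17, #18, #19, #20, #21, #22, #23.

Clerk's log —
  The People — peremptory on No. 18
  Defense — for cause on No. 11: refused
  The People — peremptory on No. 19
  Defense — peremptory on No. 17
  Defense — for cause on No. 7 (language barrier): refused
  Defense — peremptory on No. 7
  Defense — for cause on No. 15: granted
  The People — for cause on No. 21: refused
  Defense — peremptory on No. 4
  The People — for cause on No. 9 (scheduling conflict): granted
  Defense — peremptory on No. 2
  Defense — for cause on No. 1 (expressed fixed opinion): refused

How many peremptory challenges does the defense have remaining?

0

Defense allotment: 2 base + 2 multi-party = 4.
Defense peremptories used: #17, #7, #4, #2 — 4 (for-cause on #11, #7, #15, #1 don't count).
Remaining: 4 − 4 = 0.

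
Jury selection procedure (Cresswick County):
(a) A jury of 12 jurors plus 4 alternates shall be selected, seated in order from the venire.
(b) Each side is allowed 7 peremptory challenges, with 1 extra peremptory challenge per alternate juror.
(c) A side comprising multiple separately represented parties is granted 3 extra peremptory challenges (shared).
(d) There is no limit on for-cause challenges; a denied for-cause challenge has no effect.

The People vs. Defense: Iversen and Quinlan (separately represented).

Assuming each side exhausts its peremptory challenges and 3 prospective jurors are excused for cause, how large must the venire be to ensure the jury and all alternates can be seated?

Seats to fill: 12 + 4 alternates = 16.
Peremptories — The People: 7 + 1×4 = 11; Defense: 7 + 1×4 + 3 = 14; total 25.
For-cause removals: 3.
Minimum venire: 16 + 25 + 3 = 44.

44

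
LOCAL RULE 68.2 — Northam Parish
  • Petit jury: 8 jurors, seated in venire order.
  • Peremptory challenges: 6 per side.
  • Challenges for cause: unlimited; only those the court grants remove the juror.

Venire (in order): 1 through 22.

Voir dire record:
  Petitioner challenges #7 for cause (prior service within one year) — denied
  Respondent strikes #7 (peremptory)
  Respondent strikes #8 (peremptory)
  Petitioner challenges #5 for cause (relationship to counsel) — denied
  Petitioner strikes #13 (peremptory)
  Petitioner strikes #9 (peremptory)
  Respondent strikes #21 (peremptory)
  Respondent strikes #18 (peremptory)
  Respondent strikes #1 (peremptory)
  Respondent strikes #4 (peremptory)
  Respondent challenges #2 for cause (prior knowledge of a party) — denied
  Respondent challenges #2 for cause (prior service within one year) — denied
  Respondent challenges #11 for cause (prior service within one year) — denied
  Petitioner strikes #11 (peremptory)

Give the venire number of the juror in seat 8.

15

Removed: #1, #4, #7, #8, #9, #11, #13, #18, #21. (#2, #5 stay — for-cause denied.)
Filling seats in venire order through position 8: #2, #3, #5, #6, #10, #12, #14, #15.
So seat 8 is #15.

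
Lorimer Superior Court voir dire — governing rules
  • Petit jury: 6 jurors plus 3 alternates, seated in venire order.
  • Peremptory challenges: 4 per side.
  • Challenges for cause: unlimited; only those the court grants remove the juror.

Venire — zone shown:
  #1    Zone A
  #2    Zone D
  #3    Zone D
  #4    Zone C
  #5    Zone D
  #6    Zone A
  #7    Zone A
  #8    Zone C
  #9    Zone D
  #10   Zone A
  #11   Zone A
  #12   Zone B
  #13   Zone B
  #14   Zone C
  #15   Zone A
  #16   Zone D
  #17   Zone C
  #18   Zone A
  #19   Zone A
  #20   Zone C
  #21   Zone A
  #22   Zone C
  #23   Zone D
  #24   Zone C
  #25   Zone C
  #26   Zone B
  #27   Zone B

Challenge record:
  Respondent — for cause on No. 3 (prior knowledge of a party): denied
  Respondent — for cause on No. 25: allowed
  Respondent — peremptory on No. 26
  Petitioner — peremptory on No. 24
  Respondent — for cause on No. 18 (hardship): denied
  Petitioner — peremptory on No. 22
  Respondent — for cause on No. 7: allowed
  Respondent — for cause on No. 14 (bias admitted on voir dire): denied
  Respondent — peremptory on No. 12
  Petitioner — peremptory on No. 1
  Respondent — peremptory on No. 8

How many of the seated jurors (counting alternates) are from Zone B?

Removed: #1, #7, #8, #12, #22, #24, #25, #26.
Seated (9 incl. alternates): #2, #3, #4, #5, #6, #9, #10, #11, #13.
Of those, in Zone B: #13 → 1.

1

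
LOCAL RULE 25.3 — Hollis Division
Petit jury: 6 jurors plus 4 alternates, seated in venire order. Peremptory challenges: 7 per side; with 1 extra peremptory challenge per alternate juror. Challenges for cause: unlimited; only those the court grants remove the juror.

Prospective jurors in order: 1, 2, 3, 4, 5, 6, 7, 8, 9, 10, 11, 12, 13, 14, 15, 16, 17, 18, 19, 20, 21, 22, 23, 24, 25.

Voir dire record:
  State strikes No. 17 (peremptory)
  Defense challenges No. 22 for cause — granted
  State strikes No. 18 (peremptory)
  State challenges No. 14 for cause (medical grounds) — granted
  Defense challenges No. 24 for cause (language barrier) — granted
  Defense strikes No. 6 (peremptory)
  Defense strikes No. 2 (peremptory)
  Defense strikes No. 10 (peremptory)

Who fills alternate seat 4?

Removed: #2, #6, #10, #14, #17, #18, #22, #24.
Filling seats in venire order through position 10: #1, #3, #4, #5, #7, #8, #9, #11, #12, #13.
So alternate 4 is #13.

13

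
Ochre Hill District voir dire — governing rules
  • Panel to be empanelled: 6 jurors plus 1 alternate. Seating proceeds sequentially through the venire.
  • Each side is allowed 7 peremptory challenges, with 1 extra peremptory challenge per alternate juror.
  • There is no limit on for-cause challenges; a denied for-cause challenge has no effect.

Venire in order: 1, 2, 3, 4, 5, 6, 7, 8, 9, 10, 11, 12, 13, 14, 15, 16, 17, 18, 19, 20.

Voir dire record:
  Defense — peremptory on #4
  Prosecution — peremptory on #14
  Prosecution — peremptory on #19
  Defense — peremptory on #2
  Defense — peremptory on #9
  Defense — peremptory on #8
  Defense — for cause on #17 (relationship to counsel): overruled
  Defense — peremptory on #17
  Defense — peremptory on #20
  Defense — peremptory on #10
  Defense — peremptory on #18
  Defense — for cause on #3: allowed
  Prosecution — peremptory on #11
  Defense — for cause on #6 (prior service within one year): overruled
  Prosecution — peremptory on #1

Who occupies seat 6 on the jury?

15

Removed: #1, #2, #3, #4, #8, #9, #10, #11, #14, #17, #18, #19, #20. (#6 stays — for-cause denied.)
Seating in order: seats 1–6 → #5, #6, #7, #12, #13, #15; alternates → #16.
So seat 6 is #15.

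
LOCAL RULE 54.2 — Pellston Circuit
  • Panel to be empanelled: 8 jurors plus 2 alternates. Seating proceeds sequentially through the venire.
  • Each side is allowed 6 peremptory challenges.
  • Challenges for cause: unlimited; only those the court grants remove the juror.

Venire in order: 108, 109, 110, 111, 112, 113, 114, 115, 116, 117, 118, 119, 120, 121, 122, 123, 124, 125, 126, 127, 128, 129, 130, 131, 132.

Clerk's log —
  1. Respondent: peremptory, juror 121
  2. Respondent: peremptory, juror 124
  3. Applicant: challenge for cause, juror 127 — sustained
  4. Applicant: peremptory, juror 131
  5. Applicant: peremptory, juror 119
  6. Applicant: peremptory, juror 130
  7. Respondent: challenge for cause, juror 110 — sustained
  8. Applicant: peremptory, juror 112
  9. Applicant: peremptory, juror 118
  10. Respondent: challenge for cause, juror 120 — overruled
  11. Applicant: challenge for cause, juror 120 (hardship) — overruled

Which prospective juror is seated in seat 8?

Removed: #110, #112, #118, #119, #121, #124, #127, #130, #131. (#120 stays — for-cause denied.)
Seating in order: seats 1–8 → #108, #109, #111, #113, #114, #115, #116, #117; alternates → #120, #122.
So seat 8 is #117.

117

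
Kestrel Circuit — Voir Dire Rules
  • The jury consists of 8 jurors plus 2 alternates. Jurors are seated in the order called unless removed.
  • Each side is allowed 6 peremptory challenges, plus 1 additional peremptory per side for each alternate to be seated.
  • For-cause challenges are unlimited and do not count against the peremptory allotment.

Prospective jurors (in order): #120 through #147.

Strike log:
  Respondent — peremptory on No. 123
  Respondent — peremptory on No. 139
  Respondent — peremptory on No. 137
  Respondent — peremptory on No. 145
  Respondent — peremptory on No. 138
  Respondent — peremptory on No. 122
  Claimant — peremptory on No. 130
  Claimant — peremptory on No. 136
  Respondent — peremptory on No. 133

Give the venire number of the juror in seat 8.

Removed: #122, #123, #130, #133, #136, #137, #138, #139, #145.
Seating in order: seats 1–8 → #120, #121, #124, #125, #126, #127, #128, #129; alternates → #131, #132.
So seat 8 is #129.

129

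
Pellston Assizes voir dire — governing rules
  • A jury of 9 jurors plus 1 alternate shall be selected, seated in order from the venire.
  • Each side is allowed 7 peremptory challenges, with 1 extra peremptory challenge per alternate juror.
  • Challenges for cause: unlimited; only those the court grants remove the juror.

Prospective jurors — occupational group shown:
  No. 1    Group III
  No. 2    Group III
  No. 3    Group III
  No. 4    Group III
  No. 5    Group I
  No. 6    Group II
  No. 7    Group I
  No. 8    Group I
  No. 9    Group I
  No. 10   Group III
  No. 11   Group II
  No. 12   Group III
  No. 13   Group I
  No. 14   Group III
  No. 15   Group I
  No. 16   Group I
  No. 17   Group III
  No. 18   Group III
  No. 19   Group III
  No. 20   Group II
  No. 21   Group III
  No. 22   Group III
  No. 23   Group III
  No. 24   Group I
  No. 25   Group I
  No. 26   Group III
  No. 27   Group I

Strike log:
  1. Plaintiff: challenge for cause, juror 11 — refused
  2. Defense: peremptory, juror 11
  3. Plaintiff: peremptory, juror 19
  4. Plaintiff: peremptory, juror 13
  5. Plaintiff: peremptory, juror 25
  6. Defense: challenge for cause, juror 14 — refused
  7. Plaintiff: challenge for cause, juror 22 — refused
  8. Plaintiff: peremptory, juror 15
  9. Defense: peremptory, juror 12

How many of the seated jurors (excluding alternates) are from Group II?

1

Removed: #11, #12, #13, #15, #19, #25.
Seated jurors 1–9: #1, #2, #3, #4, #5, #6, #7, #8, #9 (alternates #10 not counted).
Of those, in Group II: #6 → 1.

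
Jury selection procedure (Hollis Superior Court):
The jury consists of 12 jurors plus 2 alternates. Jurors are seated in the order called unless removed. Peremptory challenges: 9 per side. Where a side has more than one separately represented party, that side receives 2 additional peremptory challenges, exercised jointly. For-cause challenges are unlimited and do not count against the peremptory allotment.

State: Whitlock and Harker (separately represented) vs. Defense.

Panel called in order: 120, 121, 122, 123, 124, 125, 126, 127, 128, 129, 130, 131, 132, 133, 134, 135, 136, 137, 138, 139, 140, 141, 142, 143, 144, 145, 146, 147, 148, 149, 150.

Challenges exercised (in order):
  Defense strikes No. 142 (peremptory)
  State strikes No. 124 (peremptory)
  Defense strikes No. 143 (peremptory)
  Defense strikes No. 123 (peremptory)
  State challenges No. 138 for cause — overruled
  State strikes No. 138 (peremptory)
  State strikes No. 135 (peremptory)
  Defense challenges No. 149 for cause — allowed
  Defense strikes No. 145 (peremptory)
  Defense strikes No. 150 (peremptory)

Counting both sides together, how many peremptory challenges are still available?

State allotment: 9 base + 2 multi-party = 11. Defense allotment: 9.
State peremptories used: #124, #138, #135 — 3 (the for-cause on #138 doesn't count).
Defense peremptories used: #142, #143, #123, #145, #150 — 5 (the for-cause on #149 doesn't count).
Remaining: (11 − 3) + (9 − 5) = 12.

12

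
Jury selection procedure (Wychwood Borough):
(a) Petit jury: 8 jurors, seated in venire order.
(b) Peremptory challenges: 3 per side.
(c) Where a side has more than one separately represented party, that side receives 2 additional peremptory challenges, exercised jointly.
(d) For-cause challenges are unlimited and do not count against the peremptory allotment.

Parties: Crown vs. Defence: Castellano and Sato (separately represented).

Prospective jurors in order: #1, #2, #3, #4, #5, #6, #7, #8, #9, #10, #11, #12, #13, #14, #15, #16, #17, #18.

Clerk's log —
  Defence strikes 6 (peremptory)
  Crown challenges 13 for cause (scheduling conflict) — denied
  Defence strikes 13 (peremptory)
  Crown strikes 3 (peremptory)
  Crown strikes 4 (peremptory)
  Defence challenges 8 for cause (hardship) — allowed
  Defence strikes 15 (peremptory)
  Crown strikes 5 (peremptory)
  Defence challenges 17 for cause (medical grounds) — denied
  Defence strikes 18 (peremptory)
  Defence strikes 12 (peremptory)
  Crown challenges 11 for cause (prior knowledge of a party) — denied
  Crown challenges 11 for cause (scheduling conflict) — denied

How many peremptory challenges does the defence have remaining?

Defence allotment: 3 base + 2 multi-party = 5.
Defence peremptories used: #6, #13, #15, #18, #12 — 5 (for-cause on #8, #17 don't count).
Remaining: 5 − 5 = 0.

0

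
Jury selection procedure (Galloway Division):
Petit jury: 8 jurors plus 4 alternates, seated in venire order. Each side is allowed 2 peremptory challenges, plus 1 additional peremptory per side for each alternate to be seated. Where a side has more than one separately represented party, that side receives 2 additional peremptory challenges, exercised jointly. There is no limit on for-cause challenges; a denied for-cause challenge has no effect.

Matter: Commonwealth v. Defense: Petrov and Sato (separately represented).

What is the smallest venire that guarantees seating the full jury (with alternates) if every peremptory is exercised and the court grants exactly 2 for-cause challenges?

Seats to fill: 8 + 4 alternates = 12.
Peremptories — Commonwealth: 2 + 1×4 = 6; Defense: 2 + 1×4 + 2 = 8; total 14.
For-cause removals: 2.
Minimum venire: 12 + 14 + 2 = 28.

28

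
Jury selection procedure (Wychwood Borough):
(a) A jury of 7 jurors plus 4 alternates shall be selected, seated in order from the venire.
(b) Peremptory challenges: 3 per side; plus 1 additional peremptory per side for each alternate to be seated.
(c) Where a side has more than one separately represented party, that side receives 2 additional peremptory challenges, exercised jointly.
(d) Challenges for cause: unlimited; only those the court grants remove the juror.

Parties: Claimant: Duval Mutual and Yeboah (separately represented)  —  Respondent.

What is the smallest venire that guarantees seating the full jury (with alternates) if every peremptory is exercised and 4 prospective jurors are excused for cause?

31

Seats to fill: 7 + 4 alternates = 11.
Peremptories — Claimant: 3 + 1×4 + 2 = 9; Respondent: 3 + 1×4 = 7; total 16.
For-cause removals: 4.
Minimum venire: 11 + 16 + 4 = 31.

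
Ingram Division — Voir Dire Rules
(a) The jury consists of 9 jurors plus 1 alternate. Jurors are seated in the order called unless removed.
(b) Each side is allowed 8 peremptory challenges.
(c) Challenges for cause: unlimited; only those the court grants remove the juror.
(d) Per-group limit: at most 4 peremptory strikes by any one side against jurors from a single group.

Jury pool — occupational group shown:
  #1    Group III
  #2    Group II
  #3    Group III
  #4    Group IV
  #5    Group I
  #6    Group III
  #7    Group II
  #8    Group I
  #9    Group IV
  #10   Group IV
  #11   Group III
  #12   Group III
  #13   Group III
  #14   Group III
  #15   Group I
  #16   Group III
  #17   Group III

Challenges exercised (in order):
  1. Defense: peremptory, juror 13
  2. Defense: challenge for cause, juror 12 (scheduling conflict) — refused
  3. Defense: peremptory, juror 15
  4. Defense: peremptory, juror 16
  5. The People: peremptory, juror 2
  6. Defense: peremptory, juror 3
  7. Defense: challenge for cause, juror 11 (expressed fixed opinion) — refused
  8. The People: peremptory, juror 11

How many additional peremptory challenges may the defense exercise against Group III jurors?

1

Defense peremptories so far: #13, #15, #16, #3 — 4 of 8 used, 4 left overall.
Against Group III: #13, #16, #3 — 3 used; per-group cap 4 leaves 1.
Binding limit: min(4, 1) = 1.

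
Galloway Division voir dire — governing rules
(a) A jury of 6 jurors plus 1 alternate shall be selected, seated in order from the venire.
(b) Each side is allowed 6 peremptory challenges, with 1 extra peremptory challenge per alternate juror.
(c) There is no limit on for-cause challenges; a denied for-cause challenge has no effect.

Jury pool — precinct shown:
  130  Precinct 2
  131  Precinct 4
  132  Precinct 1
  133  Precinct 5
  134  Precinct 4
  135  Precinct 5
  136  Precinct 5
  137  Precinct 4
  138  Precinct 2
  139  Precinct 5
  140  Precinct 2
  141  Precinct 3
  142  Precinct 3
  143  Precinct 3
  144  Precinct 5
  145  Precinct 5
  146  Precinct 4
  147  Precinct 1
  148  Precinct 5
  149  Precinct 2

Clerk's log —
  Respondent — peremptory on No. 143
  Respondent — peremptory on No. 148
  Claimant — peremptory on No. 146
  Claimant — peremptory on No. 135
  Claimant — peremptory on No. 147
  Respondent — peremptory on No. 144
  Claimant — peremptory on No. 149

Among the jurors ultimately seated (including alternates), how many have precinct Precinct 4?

3

Removed: #135, #143, #144, #146, #147, #148, #149.
Seated (7 incl. alternates): #130, #131, #132, #133, #134, #136, #137.
Of those, in Precinct 4: #131, #134, #137 → 3.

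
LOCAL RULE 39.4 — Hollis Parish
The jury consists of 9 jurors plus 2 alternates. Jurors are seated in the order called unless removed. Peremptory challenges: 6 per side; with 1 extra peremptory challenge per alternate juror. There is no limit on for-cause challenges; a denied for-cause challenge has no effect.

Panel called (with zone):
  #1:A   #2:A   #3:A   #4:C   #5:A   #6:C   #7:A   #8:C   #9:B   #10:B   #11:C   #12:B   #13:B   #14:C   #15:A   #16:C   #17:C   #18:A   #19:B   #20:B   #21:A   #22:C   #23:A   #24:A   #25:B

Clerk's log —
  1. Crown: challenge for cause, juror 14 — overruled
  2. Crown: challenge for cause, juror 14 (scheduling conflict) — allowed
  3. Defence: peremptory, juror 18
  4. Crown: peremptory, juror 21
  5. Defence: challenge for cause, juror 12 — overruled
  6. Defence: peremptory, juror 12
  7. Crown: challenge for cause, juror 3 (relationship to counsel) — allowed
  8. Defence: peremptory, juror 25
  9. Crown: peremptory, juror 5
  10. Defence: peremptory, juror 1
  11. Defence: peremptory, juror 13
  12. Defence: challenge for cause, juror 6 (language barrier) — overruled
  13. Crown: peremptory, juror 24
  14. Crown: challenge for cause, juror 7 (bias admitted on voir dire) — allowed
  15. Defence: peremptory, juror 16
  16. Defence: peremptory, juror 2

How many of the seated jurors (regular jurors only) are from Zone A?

1

Removed: #1, #2, #3, #5, #7, #12, #13, #14, #16, #18, #21, #24, #25.
Seated jurors 1–9: #4, #6, #8, #9, #10, #11, #15, #17, #19 (alternates #20, #22 not counted).
Of those, in Zone A: #15 → 1.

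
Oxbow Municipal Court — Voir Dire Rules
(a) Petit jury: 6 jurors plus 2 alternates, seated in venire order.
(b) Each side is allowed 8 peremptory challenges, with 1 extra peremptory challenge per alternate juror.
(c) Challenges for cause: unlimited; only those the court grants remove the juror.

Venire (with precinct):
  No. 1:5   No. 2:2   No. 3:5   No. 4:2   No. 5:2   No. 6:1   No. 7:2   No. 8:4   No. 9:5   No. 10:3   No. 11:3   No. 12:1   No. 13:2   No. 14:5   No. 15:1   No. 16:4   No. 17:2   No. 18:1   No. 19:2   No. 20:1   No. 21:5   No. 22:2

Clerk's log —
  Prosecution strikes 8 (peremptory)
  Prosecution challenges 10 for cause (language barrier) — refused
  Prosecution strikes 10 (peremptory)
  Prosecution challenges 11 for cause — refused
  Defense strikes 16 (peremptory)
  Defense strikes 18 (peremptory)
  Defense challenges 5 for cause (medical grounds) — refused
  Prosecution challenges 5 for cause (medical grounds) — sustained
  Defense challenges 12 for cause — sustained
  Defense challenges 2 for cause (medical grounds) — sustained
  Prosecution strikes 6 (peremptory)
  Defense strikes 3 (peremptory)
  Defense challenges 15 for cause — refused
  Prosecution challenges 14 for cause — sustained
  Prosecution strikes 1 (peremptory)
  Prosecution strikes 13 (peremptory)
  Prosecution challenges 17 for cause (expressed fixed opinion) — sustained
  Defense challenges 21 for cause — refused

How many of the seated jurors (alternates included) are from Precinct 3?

Removed: #1, #2, #3, #5, #6, #8, #10, #12, #13, #14, #16, #17, #18.
Seated (8 incl. alternates): #4, #7, #9, #11, #15, #19, #20, #21.
Of those, in Precinct 3: #11 → 1.

1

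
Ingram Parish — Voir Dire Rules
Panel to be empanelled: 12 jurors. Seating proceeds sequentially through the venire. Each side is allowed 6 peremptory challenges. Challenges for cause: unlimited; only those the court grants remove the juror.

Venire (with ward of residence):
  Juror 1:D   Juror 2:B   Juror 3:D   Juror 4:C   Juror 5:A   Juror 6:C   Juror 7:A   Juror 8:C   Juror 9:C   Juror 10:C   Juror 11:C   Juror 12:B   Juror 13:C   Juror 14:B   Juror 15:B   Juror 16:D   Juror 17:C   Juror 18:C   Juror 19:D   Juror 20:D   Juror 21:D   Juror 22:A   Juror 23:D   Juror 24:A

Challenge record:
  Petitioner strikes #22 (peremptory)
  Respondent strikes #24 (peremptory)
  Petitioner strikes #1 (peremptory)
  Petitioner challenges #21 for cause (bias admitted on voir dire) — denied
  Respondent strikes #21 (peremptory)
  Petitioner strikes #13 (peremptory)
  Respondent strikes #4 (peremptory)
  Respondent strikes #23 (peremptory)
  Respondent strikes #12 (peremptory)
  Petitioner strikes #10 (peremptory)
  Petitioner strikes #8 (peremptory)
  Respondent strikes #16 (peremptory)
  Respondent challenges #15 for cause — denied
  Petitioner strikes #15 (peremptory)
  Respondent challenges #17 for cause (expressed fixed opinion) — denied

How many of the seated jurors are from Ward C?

5

Removed: #1, #4, #8, #10, #12, #13, #15, #16, #21, #22, #23, #24.
Seated jurors 1–12: #2, #3, #5, #6, #7, #9, #11, #14, #17, #18, #19, #20.
Of those, in Ward C: #6, #9, #11, #17, #18 → 5.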